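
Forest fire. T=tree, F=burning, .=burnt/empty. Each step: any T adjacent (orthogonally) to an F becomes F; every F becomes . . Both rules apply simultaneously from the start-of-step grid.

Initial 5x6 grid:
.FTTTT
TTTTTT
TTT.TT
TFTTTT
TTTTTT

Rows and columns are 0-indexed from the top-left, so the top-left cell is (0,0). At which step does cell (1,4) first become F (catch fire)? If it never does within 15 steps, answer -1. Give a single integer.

Step 1: cell (1,4)='T' (+6 fires, +2 burnt)
Step 2: cell (1,4)='T' (+8 fires, +6 burnt)
Step 3: cell (1,4)='T' (+4 fires, +8 burnt)
Step 4: cell (1,4)='F' (+5 fires, +4 burnt)
  -> target ignites at step 4
Step 5: cell (1,4)='.' (+3 fires, +5 burnt)
Step 6: cell (1,4)='.' (+0 fires, +3 burnt)
  fire out at step 6

4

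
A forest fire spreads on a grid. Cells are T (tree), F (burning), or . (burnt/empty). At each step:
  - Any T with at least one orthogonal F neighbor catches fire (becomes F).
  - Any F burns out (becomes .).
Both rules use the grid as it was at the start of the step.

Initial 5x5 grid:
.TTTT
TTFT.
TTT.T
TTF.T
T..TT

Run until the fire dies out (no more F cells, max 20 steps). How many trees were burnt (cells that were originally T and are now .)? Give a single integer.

Answer: 13

Derivation:
Step 1: +5 fires, +2 burnt (F count now 5)
Step 2: +5 fires, +5 burnt (F count now 5)
Step 3: +3 fires, +5 burnt (F count now 3)
Step 4: +0 fires, +3 burnt (F count now 0)
Fire out after step 4
Initially T: 17, now '.': 21
Total burnt (originally-T cells now '.'): 13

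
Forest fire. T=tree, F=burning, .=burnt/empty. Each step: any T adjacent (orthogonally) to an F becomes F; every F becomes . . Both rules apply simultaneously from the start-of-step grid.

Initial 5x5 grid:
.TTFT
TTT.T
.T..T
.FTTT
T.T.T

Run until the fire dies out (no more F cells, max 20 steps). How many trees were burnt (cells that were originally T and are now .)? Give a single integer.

Answer: 14

Derivation:
Step 1: +4 fires, +2 burnt (F count now 4)
Step 2: +6 fires, +4 burnt (F count now 6)
Step 3: +3 fires, +6 burnt (F count now 3)
Step 4: +1 fires, +3 burnt (F count now 1)
Step 5: +0 fires, +1 burnt (F count now 0)
Fire out after step 5
Initially T: 15, now '.': 24
Total burnt (originally-T cells now '.'): 14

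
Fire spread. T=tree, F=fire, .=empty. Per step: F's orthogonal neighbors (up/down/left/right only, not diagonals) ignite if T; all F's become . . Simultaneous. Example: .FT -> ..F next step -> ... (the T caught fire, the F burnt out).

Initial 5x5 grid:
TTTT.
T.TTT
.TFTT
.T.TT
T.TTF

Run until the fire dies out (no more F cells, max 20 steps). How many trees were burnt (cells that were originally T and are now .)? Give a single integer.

Step 1: +5 fires, +2 burnt (F count now 5)
Step 2: +6 fires, +5 burnt (F count now 6)
Step 3: +3 fires, +6 burnt (F count now 3)
Step 4: +1 fires, +3 burnt (F count now 1)
Step 5: +1 fires, +1 burnt (F count now 1)
Step 6: +0 fires, +1 burnt (F count now 0)
Fire out after step 6
Initially T: 17, now '.': 24
Total burnt (originally-T cells now '.'): 16

Answer: 16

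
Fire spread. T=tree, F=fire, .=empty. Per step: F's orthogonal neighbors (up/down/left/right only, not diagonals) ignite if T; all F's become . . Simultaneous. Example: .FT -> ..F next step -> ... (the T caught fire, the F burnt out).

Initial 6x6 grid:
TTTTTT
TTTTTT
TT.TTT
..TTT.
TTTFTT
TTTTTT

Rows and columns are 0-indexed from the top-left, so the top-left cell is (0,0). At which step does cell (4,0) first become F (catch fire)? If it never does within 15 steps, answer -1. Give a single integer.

Step 1: cell (4,0)='T' (+4 fires, +1 burnt)
Step 2: cell (4,0)='T' (+7 fires, +4 burnt)
Step 3: cell (4,0)='F' (+5 fires, +7 burnt)
  -> target ignites at step 3
Step 4: cell (4,0)='.' (+5 fires, +5 burnt)
Step 5: cell (4,0)='.' (+4 fires, +5 burnt)
Step 6: cell (4,0)='.' (+4 fires, +4 burnt)
Step 7: cell (4,0)='.' (+2 fires, +4 burnt)
Step 8: cell (4,0)='.' (+0 fires, +2 burnt)
  fire out at step 8

3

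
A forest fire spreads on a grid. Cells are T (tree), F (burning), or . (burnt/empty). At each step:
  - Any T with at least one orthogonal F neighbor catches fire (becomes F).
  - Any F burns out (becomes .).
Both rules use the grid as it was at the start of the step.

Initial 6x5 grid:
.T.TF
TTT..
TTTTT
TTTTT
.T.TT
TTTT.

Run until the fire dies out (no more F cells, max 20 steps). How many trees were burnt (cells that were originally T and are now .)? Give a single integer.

Answer: 1

Derivation:
Step 1: +1 fires, +1 burnt (F count now 1)
Step 2: +0 fires, +1 burnt (F count now 0)
Fire out after step 2
Initially T: 22, now '.': 9
Total burnt (originally-T cells now '.'): 1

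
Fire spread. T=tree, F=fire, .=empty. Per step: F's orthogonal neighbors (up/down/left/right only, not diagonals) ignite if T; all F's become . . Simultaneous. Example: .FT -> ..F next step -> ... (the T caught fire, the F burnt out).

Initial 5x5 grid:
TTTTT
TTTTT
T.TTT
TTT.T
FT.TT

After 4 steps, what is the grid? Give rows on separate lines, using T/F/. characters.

Step 1: 2 trees catch fire, 1 burn out
  TTTTT
  TTTTT
  T.TTT
  FTT.T
  .F.TT
Step 2: 2 trees catch fire, 2 burn out
  TTTTT
  TTTTT
  F.TTT
  .FT.T
  ...TT
Step 3: 2 trees catch fire, 2 burn out
  TTTTT
  FTTTT
  ..TTT
  ..F.T
  ...TT
Step 4: 3 trees catch fire, 2 burn out
  FTTTT
  .FTTT
  ..FTT
  ....T
  ...TT

FTTTT
.FTTT
..FTT
....T
...TT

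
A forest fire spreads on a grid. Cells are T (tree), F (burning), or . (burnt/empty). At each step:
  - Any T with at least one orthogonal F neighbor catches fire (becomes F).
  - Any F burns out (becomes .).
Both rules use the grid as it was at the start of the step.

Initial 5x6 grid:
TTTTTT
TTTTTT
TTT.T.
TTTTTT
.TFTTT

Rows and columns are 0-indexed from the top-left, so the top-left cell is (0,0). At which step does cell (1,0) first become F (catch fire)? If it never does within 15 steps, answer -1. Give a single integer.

Step 1: cell (1,0)='T' (+3 fires, +1 burnt)
Step 2: cell (1,0)='T' (+4 fires, +3 burnt)
Step 3: cell (1,0)='T' (+5 fires, +4 burnt)
Step 4: cell (1,0)='T' (+6 fires, +5 burnt)
Step 5: cell (1,0)='F' (+4 fires, +6 burnt)
  -> target ignites at step 5
Step 6: cell (1,0)='.' (+3 fires, +4 burnt)
Step 7: cell (1,0)='.' (+1 fires, +3 burnt)
Step 8: cell (1,0)='.' (+0 fires, +1 burnt)
  fire out at step 8

5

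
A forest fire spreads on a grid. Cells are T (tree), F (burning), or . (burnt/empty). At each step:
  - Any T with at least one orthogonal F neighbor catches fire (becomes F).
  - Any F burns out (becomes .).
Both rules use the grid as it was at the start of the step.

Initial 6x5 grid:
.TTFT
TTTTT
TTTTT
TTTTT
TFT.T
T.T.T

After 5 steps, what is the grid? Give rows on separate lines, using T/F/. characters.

Step 1: 6 trees catch fire, 2 burn out
  .TF.F
  TTTFT
  TTTTT
  TFTTT
  F.F.T
  T.T.T
Step 2: 9 trees catch fire, 6 burn out
  .F...
  TTF.F
  TFTFT
  F.FTT
  ....T
  F.F.T
Step 3: 5 trees catch fire, 9 burn out
  .....
  TF...
  F.F.F
  ...FT
  ....T
  ....T
Step 4: 2 trees catch fire, 5 burn out
  .....
  F....
  .....
  ....F
  ....T
  ....T
Step 5: 1 trees catch fire, 2 burn out
  .....
  .....
  .....
  .....
  ....F
  ....T

.....
.....
.....
.....
....F
....T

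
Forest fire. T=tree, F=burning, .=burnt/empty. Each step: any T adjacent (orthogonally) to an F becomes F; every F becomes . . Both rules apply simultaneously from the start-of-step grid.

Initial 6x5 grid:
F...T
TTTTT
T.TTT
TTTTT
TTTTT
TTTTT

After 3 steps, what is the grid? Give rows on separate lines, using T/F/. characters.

Step 1: 1 trees catch fire, 1 burn out
  ....T
  FTTTT
  T.TTT
  TTTTT
  TTTTT
  TTTTT
Step 2: 2 trees catch fire, 1 burn out
  ....T
  .FTTT
  F.TTT
  TTTTT
  TTTTT
  TTTTT
Step 3: 2 trees catch fire, 2 burn out
  ....T
  ..FTT
  ..TTT
  FTTTT
  TTTTT
  TTTTT

....T
..FTT
..TTT
FTTTT
TTTTT
TTTTT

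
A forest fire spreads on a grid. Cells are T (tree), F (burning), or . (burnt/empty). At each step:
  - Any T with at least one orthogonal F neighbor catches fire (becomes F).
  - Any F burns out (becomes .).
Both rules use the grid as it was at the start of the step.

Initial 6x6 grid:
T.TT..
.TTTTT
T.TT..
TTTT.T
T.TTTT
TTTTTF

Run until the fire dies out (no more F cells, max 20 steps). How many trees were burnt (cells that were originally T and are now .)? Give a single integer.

Step 1: +2 fires, +1 burnt (F count now 2)
Step 2: +3 fires, +2 burnt (F count now 3)
Step 3: +2 fires, +3 burnt (F count now 2)
Step 4: +3 fires, +2 burnt (F count now 3)
Step 5: +3 fires, +3 burnt (F count now 3)
Step 6: +4 fires, +3 burnt (F count now 4)
Step 7: +4 fires, +4 burnt (F count now 4)
Step 8: +4 fires, +4 burnt (F count now 4)
Step 9: +0 fires, +4 burnt (F count now 0)
Fire out after step 9
Initially T: 26, now '.': 35
Total burnt (originally-T cells now '.'): 25

Answer: 25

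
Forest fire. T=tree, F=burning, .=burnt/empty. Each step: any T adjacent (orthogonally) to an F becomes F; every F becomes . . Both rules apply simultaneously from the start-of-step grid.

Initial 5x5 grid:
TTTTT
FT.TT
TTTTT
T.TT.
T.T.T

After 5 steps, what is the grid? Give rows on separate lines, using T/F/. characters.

Step 1: 3 trees catch fire, 1 burn out
  FTTTT
  .F.TT
  FTTTT
  T.TT.
  T.T.T
Step 2: 3 trees catch fire, 3 burn out
  .FTTT
  ...TT
  .FTTT
  F.TT.
  T.T.T
Step 3: 3 trees catch fire, 3 burn out
  ..FTT
  ...TT
  ..FTT
  ..TT.
  F.T.T
Step 4: 3 trees catch fire, 3 burn out
  ...FT
  ...TT
  ...FT
  ..FT.
  ..T.T
Step 5: 5 trees catch fire, 3 burn out
  ....F
  ...FT
  ....F
  ...F.
  ..F.T

....F
...FT
....F
...F.
..F.T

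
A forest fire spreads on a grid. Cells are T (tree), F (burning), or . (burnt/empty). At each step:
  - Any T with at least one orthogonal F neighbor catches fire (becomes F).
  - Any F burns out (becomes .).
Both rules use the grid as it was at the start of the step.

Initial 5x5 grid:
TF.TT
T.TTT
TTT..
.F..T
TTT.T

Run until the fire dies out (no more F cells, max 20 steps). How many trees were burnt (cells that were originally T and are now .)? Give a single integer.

Step 1: +3 fires, +2 burnt (F count now 3)
Step 2: +5 fires, +3 burnt (F count now 5)
Step 3: +1 fires, +5 burnt (F count now 1)
Step 4: +1 fires, +1 burnt (F count now 1)
Step 5: +2 fires, +1 burnt (F count now 2)
Step 6: +1 fires, +2 burnt (F count now 1)
Step 7: +0 fires, +1 burnt (F count now 0)
Fire out after step 7
Initially T: 15, now '.': 23
Total burnt (originally-T cells now '.'): 13

Answer: 13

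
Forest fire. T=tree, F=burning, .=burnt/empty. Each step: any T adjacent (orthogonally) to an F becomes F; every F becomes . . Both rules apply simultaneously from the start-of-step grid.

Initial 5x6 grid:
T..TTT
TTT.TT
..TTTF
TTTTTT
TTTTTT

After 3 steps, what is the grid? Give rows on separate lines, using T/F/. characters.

Step 1: 3 trees catch fire, 1 burn out
  T..TTT
  TTT.TF
  ..TTF.
  TTTTTF
  TTTTTT
Step 2: 5 trees catch fire, 3 burn out
  T..TTF
  TTT.F.
  ..TF..
  TTTTF.
  TTTTTF
Step 3: 4 trees catch fire, 5 burn out
  T..TF.
  TTT...
  ..F...
  TTTF..
  TTTTF.

T..TF.
TTT...
..F...
TTTF..
TTTTF.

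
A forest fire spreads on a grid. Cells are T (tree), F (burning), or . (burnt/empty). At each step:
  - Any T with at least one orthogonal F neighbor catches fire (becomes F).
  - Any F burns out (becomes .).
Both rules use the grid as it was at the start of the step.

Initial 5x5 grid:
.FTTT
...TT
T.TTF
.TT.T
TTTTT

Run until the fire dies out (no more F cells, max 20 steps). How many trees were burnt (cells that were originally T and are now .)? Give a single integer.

Answer: 15

Derivation:
Step 1: +4 fires, +2 burnt (F count now 4)
Step 2: +5 fires, +4 burnt (F count now 5)
Step 3: +2 fires, +5 burnt (F count now 2)
Step 4: +2 fires, +2 burnt (F count now 2)
Step 5: +1 fires, +2 burnt (F count now 1)
Step 6: +1 fires, +1 burnt (F count now 1)
Step 7: +0 fires, +1 burnt (F count now 0)
Fire out after step 7
Initially T: 16, now '.': 24
Total burnt (originally-T cells now '.'): 15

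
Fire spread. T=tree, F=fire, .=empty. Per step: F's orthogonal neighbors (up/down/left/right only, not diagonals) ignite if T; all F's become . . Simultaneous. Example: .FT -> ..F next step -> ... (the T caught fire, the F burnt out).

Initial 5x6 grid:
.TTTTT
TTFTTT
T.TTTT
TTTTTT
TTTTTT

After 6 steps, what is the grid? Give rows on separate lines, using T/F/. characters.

Step 1: 4 trees catch fire, 1 burn out
  .TFTTT
  TF.FTT
  T.FTTT
  TTTTTT
  TTTTTT
Step 2: 6 trees catch fire, 4 burn out
  .F.FTT
  F...FT
  T..FTT
  TTFTTT
  TTTTTT
Step 3: 7 trees catch fire, 6 burn out
  ....FT
  .....F
  F...FT
  TF.FTT
  TTFTTT
Step 4: 6 trees catch fire, 7 burn out
  .....F
  ......
  .....F
  F...FT
  TF.FTT
Step 5: 3 trees catch fire, 6 burn out
  ......
  ......
  ......
  .....F
  F...FT
Step 6: 1 trees catch fire, 3 burn out
  ......
  ......
  ......
  ......
  .....F

......
......
......
......
.....F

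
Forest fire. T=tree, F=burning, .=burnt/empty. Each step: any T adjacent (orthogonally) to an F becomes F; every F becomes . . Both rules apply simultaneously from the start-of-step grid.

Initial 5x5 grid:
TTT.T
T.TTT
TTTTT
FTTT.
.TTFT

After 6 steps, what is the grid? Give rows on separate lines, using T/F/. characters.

Step 1: 5 trees catch fire, 2 burn out
  TTT.T
  T.TTT
  FTTTT
  .FTF.
  .TF.F
Step 2: 5 trees catch fire, 5 burn out
  TTT.T
  F.TTT
  .FTFT
  ..F..
  .F...
Step 3: 4 trees catch fire, 5 burn out
  FTT.T
  ..TFT
  ..F.F
  .....
  .....
Step 4: 3 trees catch fire, 4 burn out
  .FT.T
  ..F.F
  .....
  .....
  .....
Step 5: 2 trees catch fire, 3 burn out
  ..F.F
  .....
  .....
  .....
  .....
Step 6: 0 trees catch fire, 2 burn out
  .....
  .....
  .....
  .....
  .....

.....
.....
.....
.....
.....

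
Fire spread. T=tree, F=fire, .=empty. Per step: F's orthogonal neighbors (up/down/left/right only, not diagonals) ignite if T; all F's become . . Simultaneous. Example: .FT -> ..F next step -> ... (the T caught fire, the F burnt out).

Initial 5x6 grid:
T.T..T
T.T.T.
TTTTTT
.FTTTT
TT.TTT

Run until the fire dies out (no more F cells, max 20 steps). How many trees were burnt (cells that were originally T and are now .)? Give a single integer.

Step 1: +3 fires, +1 burnt (F count now 3)
Step 2: +4 fires, +3 burnt (F count now 4)
Step 3: +5 fires, +4 burnt (F count now 5)
Step 4: +5 fires, +5 burnt (F count now 5)
Step 5: +3 fires, +5 burnt (F count now 3)
Step 6: +0 fires, +3 burnt (F count now 0)
Fire out after step 6
Initially T: 21, now '.': 29
Total burnt (originally-T cells now '.'): 20

Answer: 20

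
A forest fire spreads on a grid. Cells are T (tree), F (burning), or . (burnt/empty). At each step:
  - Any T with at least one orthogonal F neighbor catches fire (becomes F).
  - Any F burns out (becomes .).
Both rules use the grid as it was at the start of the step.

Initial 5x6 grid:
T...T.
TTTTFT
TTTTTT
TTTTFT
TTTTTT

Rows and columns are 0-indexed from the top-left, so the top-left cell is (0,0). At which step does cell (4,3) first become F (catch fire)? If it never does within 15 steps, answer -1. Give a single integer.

Step 1: cell (4,3)='T' (+7 fires, +2 burnt)
Step 2: cell (4,3)='F' (+6 fires, +7 burnt)
  -> target ignites at step 2
Step 3: cell (4,3)='.' (+4 fires, +6 burnt)
Step 4: cell (4,3)='.' (+4 fires, +4 burnt)
Step 5: cell (4,3)='.' (+3 fires, +4 burnt)
Step 6: cell (4,3)='.' (+0 fires, +3 burnt)
  fire out at step 6

2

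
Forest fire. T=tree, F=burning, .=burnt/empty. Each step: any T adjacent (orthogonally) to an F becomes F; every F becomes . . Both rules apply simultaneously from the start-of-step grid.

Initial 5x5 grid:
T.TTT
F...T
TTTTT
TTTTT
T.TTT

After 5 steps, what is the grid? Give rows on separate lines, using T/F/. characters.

Step 1: 2 trees catch fire, 1 burn out
  F.TTT
  ....T
  FTTTT
  TTTTT
  T.TTT
Step 2: 2 trees catch fire, 2 burn out
  ..TTT
  ....T
  .FTTT
  FTTTT
  T.TTT
Step 3: 3 trees catch fire, 2 burn out
  ..TTT
  ....T
  ..FTT
  .FTTT
  F.TTT
Step 4: 2 trees catch fire, 3 burn out
  ..TTT
  ....T
  ...FT
  ..FTT
  ..TTT
Step 5: 3 trees catch fire, 2 burn out
  ..TTT
  ....T
  ....F
  ...FT
  ..FTT

..TTT
....T
....F
...FT
..FTT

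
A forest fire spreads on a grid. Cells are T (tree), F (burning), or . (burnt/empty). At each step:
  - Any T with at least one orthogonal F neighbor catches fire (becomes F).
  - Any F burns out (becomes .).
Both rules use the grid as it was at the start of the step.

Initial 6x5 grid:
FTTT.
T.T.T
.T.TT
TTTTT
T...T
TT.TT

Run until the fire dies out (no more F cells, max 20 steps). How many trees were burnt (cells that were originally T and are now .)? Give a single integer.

Answer: 5

Derivation:
Step 1: +2 fires, +1 burnt (F count now 2)
Step 2: +1 fires, +2 burnt (F count now 1)
Step 3: +2 fires, +1 burnt (F count now 2)
Step 4: +0 fires, +2 burnt (F count now 0)
Fire out after step 4
Initially T: 20, now '.': 15
Total burnt (originally-T cells now '.'): 5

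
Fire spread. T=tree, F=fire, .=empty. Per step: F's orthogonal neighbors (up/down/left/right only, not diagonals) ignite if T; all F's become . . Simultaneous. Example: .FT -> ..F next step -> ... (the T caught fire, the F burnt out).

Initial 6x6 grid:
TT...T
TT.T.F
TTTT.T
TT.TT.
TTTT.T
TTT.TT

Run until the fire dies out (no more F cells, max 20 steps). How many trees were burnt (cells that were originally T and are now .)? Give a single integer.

Answer: 2

Derivation:
Step 1: +2 fires, +1 burnt (F count now 2)
Step 2: +0 fires, +2 burnt (F count now 0)
Fire out after step 2
Initially T: 25, now '.': 13
Total burnt (originally-T cells now '.'): 2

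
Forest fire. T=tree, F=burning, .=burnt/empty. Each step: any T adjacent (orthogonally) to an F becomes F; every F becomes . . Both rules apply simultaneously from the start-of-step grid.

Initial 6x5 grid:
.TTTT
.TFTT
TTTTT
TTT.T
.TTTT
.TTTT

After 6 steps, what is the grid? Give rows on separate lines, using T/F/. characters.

Step 1: 4 trees catch fire, 1 burn out
  .TFTT
  .F.FT
  TTFTT
  TTT.T
  .TTTT
  .TTTT
Step 2: 6 trees catch fire, 4 burn out
  .F.FT
  ....F
  TF.FT
  TTF.T
  .TTTT
  .TTTT
Step 3: 5 trees catch fire, 6 burn out
  ....F
  .....
  F...F
  TF..T
  .TFTT
  .TTTT
Step 4: 5 trees catch fire, 5 burn out
  .....
  .....
  .....
  F...F
  .F.FT
  .TFTT
Step 5: 3 trees catch fire, 5 burn out
  .....
  .....
  .....
  .....
  ....F
  .F.FT
Step 6: 1 trees catch fire, 3 burn out
  .....
  .....
  .....
  .....
  .....
  ....F

.....
.....
.....
.....
.....
....F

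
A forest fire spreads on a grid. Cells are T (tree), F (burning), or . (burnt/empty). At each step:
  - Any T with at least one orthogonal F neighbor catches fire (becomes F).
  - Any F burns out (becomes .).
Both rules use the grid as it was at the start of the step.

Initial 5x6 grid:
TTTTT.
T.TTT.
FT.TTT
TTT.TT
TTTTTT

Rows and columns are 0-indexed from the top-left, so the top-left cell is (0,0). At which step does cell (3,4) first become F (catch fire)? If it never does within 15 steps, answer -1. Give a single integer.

Step 1: cell (3,4)='T' (+3 fires, +1 burnt)
Step 2: cell (3,4)='T' (+3 fires, +3 burnt)
Step 3: cell (3,4)='T' (+3 fires, +3 burnt)
Step 4: cell (3,4)='T' (+2 fires, +3 burnt)
Step 5: cell (3,4)='T' (+3 fires, +2 burnt)
Step 6: cell (3,4)='T' (+3 fires, +3 burnt)
Step 7: cell (3,4)='F' (+4 fires, +3 burnt)
  -> target ignites at step 7
Step 8: cell (3,4)='.' (+2 fires, +4 burnt)
Step 9: cell (3,4)='.' (+1 fires, +2 burnt)
Step 10: cell (3,4)='.' (+0 fires, +1 burnt)
  fire out at step 10

7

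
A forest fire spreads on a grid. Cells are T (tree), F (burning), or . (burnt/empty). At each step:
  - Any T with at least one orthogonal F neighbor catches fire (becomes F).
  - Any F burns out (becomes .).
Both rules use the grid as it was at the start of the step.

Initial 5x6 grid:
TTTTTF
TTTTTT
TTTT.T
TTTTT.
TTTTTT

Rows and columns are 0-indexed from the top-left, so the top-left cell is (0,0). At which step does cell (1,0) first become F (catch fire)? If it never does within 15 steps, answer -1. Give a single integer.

Step 1: cell (1,0)='T' (+2 fires, +1 burnt)
Step 2: cell (1,0)='T' (+3 fires, +2 burnt)
Step 3: cell (1,0)='T' (+2 fires, +3 burnt)
Step 4: cell (1,0)='T' (+3 fires, +2 burnt)
Step 5: cell (1,0)='T' (+4 fires, +3 burnt)
Step 6: cell (1,0)='F' (+5 fires, +4 burnt)
  -> target ignites at step 6
Step 7: cell (1,0)='.' (+4 fires, +5 burnt)
Step 8: cell (1,0)='.' (+3 fires, +4 burnt)
Step 9: cell (1,0)='.' (+1 fires, +3 burnt)
Step 10: cell (1,0)='.' (+0 fires, +1 burnt)
  fire out at step 10

6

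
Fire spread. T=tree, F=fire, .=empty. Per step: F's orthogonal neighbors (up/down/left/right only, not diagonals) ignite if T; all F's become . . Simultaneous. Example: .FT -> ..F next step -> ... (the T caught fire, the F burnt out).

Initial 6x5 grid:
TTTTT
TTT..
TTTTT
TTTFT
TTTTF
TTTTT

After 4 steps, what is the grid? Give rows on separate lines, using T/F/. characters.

Step 1: 5 trees catch fire, 2 burn out
  TTTTT
  TTT..
  TTTFT
  TTF.F
  TTTF.
  TTTTF
Step 2: 5 trees catch fire, 5 burn out
  TTTTT
  TTT..
  TTF.F
  TF...
  TTF..
  TTTF.
Step 3: 5 trees catch fire, 5 burn out
  TTTTT
  TTF..
  TF...
  F....
  TF...
  TTF..
Step 4: 5 trees catch fire, 5 burn out
  TTFTT
  TF...
  F....
  .....
  F....
  TF...

TTFTT
TF...
F....
.....
F....
TF...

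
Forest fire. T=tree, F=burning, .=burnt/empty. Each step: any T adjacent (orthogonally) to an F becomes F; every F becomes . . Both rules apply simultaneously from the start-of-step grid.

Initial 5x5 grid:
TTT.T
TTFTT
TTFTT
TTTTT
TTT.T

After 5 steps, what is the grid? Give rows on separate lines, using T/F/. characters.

Step 1: 6 trees catch fire, 2 burn out
  TTF.T
  TF.FT
  TF.FT
  TTFTT
  TTT.T
Step 2: 8 trees catch fire, 6 burn out
  TF..T
  F...F
  F...F
  TF.FT
  TTF.T
Step 3: 5 trees catch fire, 8 burn out
  F...F
  .....
  .....
  F...F
  TF..T
Step 4: 2 trees catch fire, 5 burn out
  .....
  .....
  .....
  .....
  F...F
Step 5: 0 trees catch fire, 2 burn out
  .....
  .....
  .....
  .....
  .....

.....
.....
.....
.....
.....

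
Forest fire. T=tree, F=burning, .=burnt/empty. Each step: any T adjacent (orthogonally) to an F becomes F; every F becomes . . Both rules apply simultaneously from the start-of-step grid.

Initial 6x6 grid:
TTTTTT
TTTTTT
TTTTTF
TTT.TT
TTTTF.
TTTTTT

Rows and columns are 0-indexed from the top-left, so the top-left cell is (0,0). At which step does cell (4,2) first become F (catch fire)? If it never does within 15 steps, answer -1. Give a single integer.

Step 1: cell (4,2)='T' (+6 fires, +2 burnt)
Step 2: cell (4,2)='F' (+6 fires, +6 burnt)
  -> target ignites at step 2
Step 3: cell (4,2)='.' (+6 fires, +6 burnt)
Step 4: cell (4,2)='.' (+6 fires, +6 burnt)
Step 5: cell (4,2)='.' (+5 fires, +6 burnt)
Step 6: cell (4,2)='.' (+2 fires, +5 burnt)
Step 7: cell (4,2)='.' (+1 fires, +2 burnt)
Step 8: cell (4,2)='.' (+0 fires, +1 burnt)
  fire out at step 8

2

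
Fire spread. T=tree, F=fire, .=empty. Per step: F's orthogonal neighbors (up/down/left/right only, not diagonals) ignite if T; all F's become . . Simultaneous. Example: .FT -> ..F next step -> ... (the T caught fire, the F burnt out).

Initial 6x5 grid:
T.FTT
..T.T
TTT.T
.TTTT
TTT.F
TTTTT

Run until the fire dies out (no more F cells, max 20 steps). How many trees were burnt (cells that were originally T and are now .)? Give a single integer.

Answer: 20

Derivation:
Step 1: +4 fires, +2 burnt (F count now 4)
Step 2: +5 fires, +4 burnt (F count now 5)
Step 3: +4 fires, +5 burnt (F count now 4)
Step 4: +4 fires, +4 burnt (F count now 4)
Step 5: +2 fires, +4 burnt (F count now 2)
Step 6: +1 fires, +2 burnt (F count now 1)
Step 7: +0 fires, +1 burnt (F count now 0)
Fire out after step 7
Initially T: 21, now '.': 29
Total burnt (originally-T cells now '.'): 20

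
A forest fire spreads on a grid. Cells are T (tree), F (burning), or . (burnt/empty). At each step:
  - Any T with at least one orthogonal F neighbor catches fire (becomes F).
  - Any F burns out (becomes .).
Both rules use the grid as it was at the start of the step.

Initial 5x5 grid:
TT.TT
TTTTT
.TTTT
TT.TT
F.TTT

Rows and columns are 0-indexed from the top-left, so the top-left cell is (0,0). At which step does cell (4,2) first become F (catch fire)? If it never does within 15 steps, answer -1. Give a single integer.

Step 1: cell (4,2)='T' (+1 fires, +1 burnt)
Step 2: cell (4,2)='T' (+1 fires, +1 burnt)
Step 3: cell (4,2)='T' (+1 fires, +1 burnt)
Step 4: cell (4,2)='T' (+2 fires, +1 burnt)
Step 5: cell (4,2)='T' (+4 fires, +2 burnt)
Step 6: cell (4,2)='T' (+4 fires, +4 burnt)
Step 7: cell (4,2)='T' (+4 fires, +4 burnt)
Step 8: cell (4,2)='F' (+3 fires, +4 burnt)
  -> target ignites at step 8
Step 9: cell (4,2)='.' (+0 fires, +3 burnt)
  fire out at step 9

8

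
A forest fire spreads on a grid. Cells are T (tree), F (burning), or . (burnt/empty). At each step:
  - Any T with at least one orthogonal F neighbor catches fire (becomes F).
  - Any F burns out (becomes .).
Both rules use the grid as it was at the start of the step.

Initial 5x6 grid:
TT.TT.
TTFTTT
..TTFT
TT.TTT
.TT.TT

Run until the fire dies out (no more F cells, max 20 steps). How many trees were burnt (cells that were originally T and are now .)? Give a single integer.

Answer: 17

Derivation:
Step 1: +7 fires, +2 burnt (F count now 7)
Step 2: +8 fires, +7 burnt (F count now 8)
Step 3: +2 fires, +8 burnt (F count now 2)
Step 4: +0 fires, +2 burnt (F count now 0)
Fire out after step 4
Initially T: 21, now '.': 26
Total burnt (originally-T cells now '.'): 17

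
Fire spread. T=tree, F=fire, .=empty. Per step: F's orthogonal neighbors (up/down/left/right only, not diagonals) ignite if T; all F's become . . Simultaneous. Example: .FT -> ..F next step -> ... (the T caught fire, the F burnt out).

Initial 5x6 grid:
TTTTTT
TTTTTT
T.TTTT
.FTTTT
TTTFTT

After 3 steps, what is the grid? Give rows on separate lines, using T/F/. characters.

Step 1: 5 trees catch fire, 2 burn out
  TTTTTT
  TTTTTT
  T.TTTT
  ..FFTT
  TFF.FT
Step 2: 5 trees catch fire, 5 burn out
  TTTTTT
  TTTTTT
  T.FFTT
  ....FT
  F....F
Step 3: 4 trees catch fire, 5 burn out
  TTTTTT
  TTFFTT
  T...FT
  .....F
  ......

TTTTTT
TTFFTT
T...FT
.....F
......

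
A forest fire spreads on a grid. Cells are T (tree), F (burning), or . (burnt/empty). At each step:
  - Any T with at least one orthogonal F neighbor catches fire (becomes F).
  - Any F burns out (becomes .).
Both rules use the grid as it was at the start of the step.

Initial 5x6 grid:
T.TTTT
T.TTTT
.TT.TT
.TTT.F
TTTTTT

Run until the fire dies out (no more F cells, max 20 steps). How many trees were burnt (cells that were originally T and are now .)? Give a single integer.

Answer: 21

Derivation:
Step 1: +2 fires, +1 burnt (F count now 2)
Step 2: +3 fires, +2 burnt (F count now 3)
Step 3: +3 fires, +3 burnt (F count now 3)
Step 4: +4 fires, +3 burnt (F count now 4)
Step 5: +4 fires, +4 burnt (F count now 4)
Step 6: +4 fires, +4 burnt (F count now 4)
Step 7: +1 fires, +4 burnt (F count now 1)
Step 8: +0 fires, +1 burnt (F count now 0)
Fire out after step 8
Initially T: 23, now '.': 28
Total burnt (originally-T cells now '.'): 21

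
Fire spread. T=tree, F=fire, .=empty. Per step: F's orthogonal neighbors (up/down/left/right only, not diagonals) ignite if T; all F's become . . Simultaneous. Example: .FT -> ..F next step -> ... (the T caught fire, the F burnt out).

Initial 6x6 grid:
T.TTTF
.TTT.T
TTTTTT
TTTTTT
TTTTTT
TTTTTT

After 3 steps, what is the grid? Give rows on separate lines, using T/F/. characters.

Step 1: 2 trees catch fire, 1 burn out
  T.TTF.
  .TTT.F
  TTTTTT
  TTTTTT
  TTTTTT
  TTTTTT
Step 2: 2 trees catch fire, 2 burn out
  T.TF..
  .TTT..
  TTTTTF
  TTTTTT
  TTTTTT
  TTTTTT
Step 3: 4 trees catch fire, 2 burn out
  T.F...
  .TTF..
  TTTTF.
  TTTTTF
  TTTTTT
  TTTTTT

T.F...
.TTF..
TTTTF.
TTTTTF
TTTTTT
TTTTTT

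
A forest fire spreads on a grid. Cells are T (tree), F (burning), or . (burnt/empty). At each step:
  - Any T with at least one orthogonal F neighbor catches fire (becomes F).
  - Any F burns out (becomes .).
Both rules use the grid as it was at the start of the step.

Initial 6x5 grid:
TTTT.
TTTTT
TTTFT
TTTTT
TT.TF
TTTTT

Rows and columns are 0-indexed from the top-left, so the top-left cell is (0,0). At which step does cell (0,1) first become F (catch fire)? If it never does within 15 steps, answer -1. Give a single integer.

Step 1: cell (0,1)='T' (+7 fires, +2 burnt)
Step 2: cell (0,1)='T' (+6 fires, +7 burnt)
Step 3: cell (0,1)='T' (+5 fires, +6 burnt)
Step 4: cell (0,1)='F' (+5 fires, +5 burnt)
  -> target ignites at step 4
Step 5: cell (0,1)='.' (+3 fires, +5 burnt)
Step 6: cell (0,1)='.' (+0 fires, +3 burnt)
  fire out at step 6

4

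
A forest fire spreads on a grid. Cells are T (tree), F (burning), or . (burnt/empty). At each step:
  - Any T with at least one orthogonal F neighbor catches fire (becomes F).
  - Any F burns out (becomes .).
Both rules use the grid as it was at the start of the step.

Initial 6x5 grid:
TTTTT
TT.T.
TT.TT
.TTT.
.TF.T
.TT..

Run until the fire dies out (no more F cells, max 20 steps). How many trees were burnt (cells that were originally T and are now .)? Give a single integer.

Step 1: +3 fires, +1 burnt (F count now 3)
Step 2: +3 fires, +3 burnt (F count now 3)
Step 3: +2 fires, +3 burnt (F count now 2)
Step 4: +4 fires, +2 burnt (F count now 4)
Step 5: +3 fires, +4 burnt (F count now 3)
Step 6: +3 fires, +3 burnt (F count now 3)
Step 7: +0 fires, +3 burnt (F count now 0)
Fire out after step 7
Initially T: 19, now '.': 29
Total burnt (originally-T cells now '.'): 18

Answer: 18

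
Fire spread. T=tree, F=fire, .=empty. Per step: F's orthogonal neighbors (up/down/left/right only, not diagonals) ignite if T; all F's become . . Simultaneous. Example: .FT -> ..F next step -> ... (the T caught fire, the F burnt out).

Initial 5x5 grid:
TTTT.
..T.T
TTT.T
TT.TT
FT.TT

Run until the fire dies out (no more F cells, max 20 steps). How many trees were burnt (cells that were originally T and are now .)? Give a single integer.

Answer: 11

Derivation:
Step 1: +2 fires, +1 burnt (F count now 2)
Step 2: +2 fires, +2 burnt (F count now 2)
Step 3: +1 fires, +2 burnt (F count now 1)
Step 4: +1 fires, +1 burnt (F count now 1)
Step 5: +1 fires, +1 burnt (F count now 1)
Step 6: +1 fires, +1 burnt (F count now 1)
Step 7: +2 fires, +1 burnt (F count now 2)
Step 8: +1 fires, +2 burnt (F count now 1)
Step 9: +0 fires, +1 burnt (F count now 0)
Fire out after step 9
Initially T: 17, now '.': 19
Total burnt (originally-T cells now '.'): 11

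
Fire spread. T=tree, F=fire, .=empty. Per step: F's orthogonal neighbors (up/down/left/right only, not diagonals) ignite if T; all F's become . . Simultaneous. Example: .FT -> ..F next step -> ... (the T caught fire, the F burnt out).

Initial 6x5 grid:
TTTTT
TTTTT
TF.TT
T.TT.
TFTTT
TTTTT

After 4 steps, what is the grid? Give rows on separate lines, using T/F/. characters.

Step 1: 5 trees catch fire, 2 burn out
  TTTTT
  TFTTT
  F..TT
  T.TT.
  F.FTT
  TFTTT
Step 2: 8 trees catch fire, 5 burn out
  TFTTT
  F.FTT
  ...TT
  F.FT.
  ...FT
  F.FTT
Step 3: 6 trees catch fire, 8 burn out
  F.FTT
  ...FT
  ...TT
  ...F.
  ....F
  ...FT
Step 4: 4 trees catch fire, 6 burn out
  ...FT
  ....F
  ...FT
  .....
  .....
  ....F

...FT
....F
...FT
.....
.....
....F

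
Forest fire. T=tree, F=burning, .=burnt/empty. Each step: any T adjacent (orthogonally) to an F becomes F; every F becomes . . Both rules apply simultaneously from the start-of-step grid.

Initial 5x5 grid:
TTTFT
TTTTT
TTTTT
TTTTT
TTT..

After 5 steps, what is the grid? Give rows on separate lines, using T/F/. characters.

Step 1: 3 trees catch fire, 1 burn out
  TTF.F
  TTTFT
  TTTTT
  TTTTT
  TTT..
Step 2: 4 trees catch fire, 3 burn out
  TF...
  TTF.F
  TTTFT
  TTTTT
  TTT..
Step 3: 5 trees catch fire, 4 burn out
  F....
  TF...
  TTF.F
  TTTFT
  TTT..
Step 4: 4 trees catch fire, 5 burn out
  .....
  F....
  TF...
  TTF.F
  TTT..
Step 5: 3 trees catch fire, 4 burn out
  .....
  .....
  F....
  TF...
  TTF..

.....
.....
F....
TF...
TTF..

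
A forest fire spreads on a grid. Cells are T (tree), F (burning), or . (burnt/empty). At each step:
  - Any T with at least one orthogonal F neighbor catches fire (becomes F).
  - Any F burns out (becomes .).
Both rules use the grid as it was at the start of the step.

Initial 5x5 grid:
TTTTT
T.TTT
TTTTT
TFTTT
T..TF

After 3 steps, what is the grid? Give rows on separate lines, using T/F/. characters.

Step 1: 5 trees catch fire, 2 burn out
  TTTTT
  T.TTT
  TFTTT
  F.FTF
  T..F.
Step 2: 5 trees catch fire, 5 burn out
  TTTTT
  T.TTT
  F.FTF
  ...F.
  F....
Step 3: 4 trees catch fire, 5 burn out
  TTTTT
  F.FTF
  ...F.
  .....
  .....

TTTTT
F.FTF
...F.
.....
.....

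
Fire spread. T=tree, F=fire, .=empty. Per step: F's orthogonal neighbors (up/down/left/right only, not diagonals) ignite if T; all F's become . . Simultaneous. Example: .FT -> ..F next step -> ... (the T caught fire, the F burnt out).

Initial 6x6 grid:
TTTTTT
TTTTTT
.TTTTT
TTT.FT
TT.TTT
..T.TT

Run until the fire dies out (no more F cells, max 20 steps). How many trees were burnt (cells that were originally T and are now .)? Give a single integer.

Step 1: +3 fires, +1 burnt (F count now 3)
Step 2: +6 fires, +3 burnt (F count now 6)
Step 3: +5 fires, +6 burnt (F count now 5)
Step 4: +5 fires, +5 burnt (F count now 5)
Step 5: +3 fires, +5 burnt (F count now 3)
Step 6: +4 fires, +3 burnt (F count now 4)
Step 7: +2 fires, +4 burnt (F count now 2)
Step 8: +0 fires, +2 burnt (F count now 0)
Fire out after step 8
Initially T: 29, now '.': 35
Total burnt (originally-T cells now '.'): 28

Answer: 28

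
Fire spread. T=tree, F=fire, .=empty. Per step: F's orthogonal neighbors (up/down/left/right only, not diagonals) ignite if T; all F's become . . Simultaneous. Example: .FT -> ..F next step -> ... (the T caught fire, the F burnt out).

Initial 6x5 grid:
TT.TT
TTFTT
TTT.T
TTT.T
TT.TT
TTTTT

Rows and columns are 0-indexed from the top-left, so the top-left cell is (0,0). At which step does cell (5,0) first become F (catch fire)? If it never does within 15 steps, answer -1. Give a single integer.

Step 1: cell (5,0)='T' (+3 fires, +1 burnt)
Step 2: cell (5,0)='T' (+6 fires, +3 burnt)
Step 3: cell (5,0)='T' (+5 fires, +6 burnt)
Step 4: cell (5,0)='T' (+3 fires, +5 burnt)
Step 5: cell (5,0)='T' (+3 fires, +3 burnt)
Step 6: cell (5,0)='F' (+4 fires, +3 burnt)
  -> target ignites at step 6
Step 7: cell (5,0)='.' (+1 fires, +4 burnt)
Step 8: cell (5,0)='.' (+0 fires, +1 burnt)
  fire out at step 8

6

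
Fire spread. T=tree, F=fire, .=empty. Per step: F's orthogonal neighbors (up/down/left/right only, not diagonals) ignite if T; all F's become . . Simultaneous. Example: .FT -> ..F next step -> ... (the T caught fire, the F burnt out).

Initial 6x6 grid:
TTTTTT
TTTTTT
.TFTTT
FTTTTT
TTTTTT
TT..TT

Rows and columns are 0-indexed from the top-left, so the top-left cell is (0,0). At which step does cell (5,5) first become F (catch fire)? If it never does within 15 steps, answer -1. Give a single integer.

Step 1: cell (5,5)='T' (+6 fires, +2 burnt)
Step 2: cell (5,5)='T' (+8 fires, +6 burnt)
Step 3: cell (5,5)='T' (+8 fires, +8 burnt)
Step 4: cell (5,5)='T' (+5 fires, +8 burnt)
Step 5: cell (5,5)='T' (+3 fires, +5 burnt)
Step 6: cell (5,5)='F' (+1 fires, +3 burnt)
  -> target ignites at step 6
Step 7: cell (5,5)='.' (+0 fires, +1 burnt)
  fire out at step 7

6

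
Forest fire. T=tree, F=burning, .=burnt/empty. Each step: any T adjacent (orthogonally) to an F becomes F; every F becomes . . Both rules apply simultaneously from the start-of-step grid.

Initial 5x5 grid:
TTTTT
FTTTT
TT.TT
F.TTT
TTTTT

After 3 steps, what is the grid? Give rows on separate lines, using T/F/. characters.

Step 1: 4 trees catch fire, 2 burn out
  FTTTT
  .FTTT
  FT.TT
  ..TTT
  FTTTT
Step 2: 4 trees catch fire, 4 burn out
  .FTTT
  ..FTT
  .F.TT
  ..TTT
  .FTTT
Step 3: 3 trees catch fire, 4 burn out
  ..FTT
  ...FT
  ...TT
  ..TTT
  ..FTT

..FTT
...FT
...TT
..TTT
..FTT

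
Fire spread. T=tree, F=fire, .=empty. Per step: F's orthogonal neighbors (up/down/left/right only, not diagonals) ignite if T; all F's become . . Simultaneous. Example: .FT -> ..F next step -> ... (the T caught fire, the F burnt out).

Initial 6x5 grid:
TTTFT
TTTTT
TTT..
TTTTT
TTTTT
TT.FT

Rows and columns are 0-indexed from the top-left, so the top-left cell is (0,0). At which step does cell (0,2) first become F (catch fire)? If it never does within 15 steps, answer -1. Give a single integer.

Step 1: cell (0,2)='F' (+5 fires, +2 burnt)
  -> target ignites at step 1
Step 2: cell (0,2)='.' (+6 fires, +5 burnt)
Step 3: cell (0,2)='.' (+6 fires, +6 burnt)
Step 4: cell (0,2)='.' (+5 fires, +6 burnt)
Step 5: cell (0,2)='.' (+3 fires, +5 burnt)
Step 6: cell (0,2)='.' (+0 fires, +3 burnt)
  fire out at step 6

1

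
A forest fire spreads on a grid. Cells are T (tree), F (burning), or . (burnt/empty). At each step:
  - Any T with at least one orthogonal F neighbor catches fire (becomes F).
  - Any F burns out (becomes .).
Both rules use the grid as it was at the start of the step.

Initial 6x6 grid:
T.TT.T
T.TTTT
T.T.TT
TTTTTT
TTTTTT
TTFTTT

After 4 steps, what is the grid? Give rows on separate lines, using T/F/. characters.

Step 1: 3 trees catch fire, 1 burn out
  T.TT.T
  T.TTTT
  T.T.TT
  TTTTTT
  TTFTTT
  TF.FTT
Step 2: 5 trees catch fire, 3 burn out
  T.TT.T
  T.TTTT
  T.T.TT
  TTFTTT
  TF.FTT
  F...FT
Step 3: 6 trees catch fire, 5 burn out
  T.TT.T
  T.TTTT
  T.F.TT
  TF.FTT
  F...FT
  .....F
Step 4: 4 trees catch fire, 6 burn out
  T.TT.T
  T.FTTT
  T...TT
  F...FT
  .....F
  ......

T.TT.T
T.FTTT
T...TT
F...FT
.....F
......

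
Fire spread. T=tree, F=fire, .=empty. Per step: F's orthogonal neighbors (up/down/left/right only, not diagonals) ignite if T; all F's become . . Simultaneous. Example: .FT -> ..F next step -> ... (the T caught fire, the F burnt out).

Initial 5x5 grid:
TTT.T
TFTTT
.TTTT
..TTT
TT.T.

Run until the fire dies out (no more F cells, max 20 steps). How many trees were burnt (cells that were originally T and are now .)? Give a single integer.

Answer: 16

Derivation:
Step 1: +4 fires, +1 burnt (F count now 4)
Step 2: +4 fires, +4 burnt (F count now 4)
Step 3: +3 fires, +4 burnt (F count now 3)
Step 4: +3 fires, +3 burnt (F count now 3)
Step 5: +2 fires, +3 burnt (F count now 2)
Step 6: +0 fires, +2 burnt (F count now 0)
Fire out after step 6
Initially T: 18, now '.': 23
Total burnt (originally-T cells now '.'): 16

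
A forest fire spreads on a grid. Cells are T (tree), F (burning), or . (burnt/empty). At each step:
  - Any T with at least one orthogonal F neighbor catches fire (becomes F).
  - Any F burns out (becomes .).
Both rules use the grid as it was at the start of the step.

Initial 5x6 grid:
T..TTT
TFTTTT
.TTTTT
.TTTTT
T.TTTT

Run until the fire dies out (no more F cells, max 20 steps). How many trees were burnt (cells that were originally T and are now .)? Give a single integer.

Step 1: +3 fires, +1 burnt (F count now 3)
Step 2: +4 fires, +3 burnt (F count now 4)
Step 3: +4 fires, +4 burnt (F count now 4)
Step 4: +5 fires, +4 burnt (F count now 5)
Step 5: +4 fires, +5 burnt (F count now 4)
Step 6: +2 fires, +4 burnt (F count now 2)
Step 7: +1 fires, +2 burnt (F count now 1)
Step 8: +0 fires, +1 burnt (F count now 0)
Fire out after step 8
Initially T: 24, now '.': 29
Total burnt (originally-T cells now '.'): 23

Answer: 23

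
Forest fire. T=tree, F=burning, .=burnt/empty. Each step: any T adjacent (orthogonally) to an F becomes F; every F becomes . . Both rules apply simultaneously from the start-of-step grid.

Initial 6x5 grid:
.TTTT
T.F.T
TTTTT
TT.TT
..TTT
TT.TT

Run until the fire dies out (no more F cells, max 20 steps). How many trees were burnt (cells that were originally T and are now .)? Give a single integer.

Answer: 20

Derivation:
Step 1: +2 fires, +1 burnt (F count now 2)
Step 2: +4 fires, +2 burnt (F count now 4)
Step 3: +5 fires, +4 burnt (F count now 5)
Step 4: +5 fires, +5 burnt (F count now 5)
Step 5: +3 fires, +5 burnt (F count now 3)
Step 6: +1 fires, +3 burnt (F count now 1)
Step 7: +0 fires, +1 burnt (F count now 0)
Fire out after step 7
Initially T: 22, now '.': 28
Total burnt (originally-T cells now '.'): 20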